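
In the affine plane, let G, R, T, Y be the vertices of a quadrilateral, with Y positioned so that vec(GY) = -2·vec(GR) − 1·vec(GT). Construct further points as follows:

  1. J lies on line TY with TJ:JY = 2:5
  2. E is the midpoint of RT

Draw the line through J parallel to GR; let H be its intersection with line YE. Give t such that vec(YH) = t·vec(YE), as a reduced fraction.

Assign G = (0, 0), R = (1, 0), T = (0, 1), Y = (-2, -1) — the answer is frame-independent, so this choice is without loss of generality.
1. J lies on line TY with TJ:JY = 2:5 ⇒ J = (-4/7, 3/7)
2. E is the midpoint of RT ⇒ E = (1/2, 1/2)
through J parallel to GR: direction (1, 0); meets YE at H = (8/21, 3/7)
H = Y + t·(E−Y) with t = 20/21

t = 20/21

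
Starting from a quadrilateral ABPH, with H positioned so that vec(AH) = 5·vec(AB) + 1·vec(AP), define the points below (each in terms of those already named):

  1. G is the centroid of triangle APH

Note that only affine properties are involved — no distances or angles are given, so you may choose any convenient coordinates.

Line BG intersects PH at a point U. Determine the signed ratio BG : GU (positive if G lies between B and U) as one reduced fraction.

Choose coordinates A = (0, 0), B = (1, 0), P = (0, 1), H = (5, 1).
1. G is the centroid of triangle APH ⇒ G = (5/3, 2/3)
line BG meets PH at U = (2, 1)
G = B + t·(U−B) with t = 2/3, so BG:GU = 2/3:1/3

BG:GU = 2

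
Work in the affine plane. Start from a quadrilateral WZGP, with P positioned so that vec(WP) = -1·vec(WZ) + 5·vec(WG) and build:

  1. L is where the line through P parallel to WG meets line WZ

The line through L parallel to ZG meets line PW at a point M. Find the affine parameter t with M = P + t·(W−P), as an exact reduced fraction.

Choose coordinates W = (0, 0), Z = (1, 0), G = (0, 1), P = (-1, 5).
1. L is where the line through P parallel to WG meets line WZ ⇒ L = (-1, 0)
through L parallel to ZG: direction (-1, 1); meets PW at M = (1/4, -5/4)
M = P + t·(W−P) with t = 5/4

t = 5/4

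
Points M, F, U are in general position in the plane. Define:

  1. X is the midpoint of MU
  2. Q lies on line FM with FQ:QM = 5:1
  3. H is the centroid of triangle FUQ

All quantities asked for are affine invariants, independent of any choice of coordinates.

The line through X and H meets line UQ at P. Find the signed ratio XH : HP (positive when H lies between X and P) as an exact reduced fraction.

Choose coordinates M = (0, 0), F = (1, 0), U = (0, 1).
1. X is the midpoint of MU ⇒ X = (0, 1/2)
2. Q lies on line FM with FQ:QM = 5:1 ⇒ Q = (1/6, 0)
3. H is the centroid of triangle FUQ ⇒ H = (7/18, 1/3)
line XH meets UQ at P = (7/78, 6/13)
H = X + t·(P−X) with t = 13/3, so XH:HP = 13/3:-10/3

XH:HP = -13/10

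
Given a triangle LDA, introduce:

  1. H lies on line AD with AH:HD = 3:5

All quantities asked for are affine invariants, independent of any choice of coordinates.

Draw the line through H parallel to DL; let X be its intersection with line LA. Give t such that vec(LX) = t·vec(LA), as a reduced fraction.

t = 5/8

Choose coordinates L = (0, 0), D = (1, 0), A = (0, 1).
1. H lies on line AD with AH:HD = 3:5 ⇒ H = (3/8, 5/8)
through H parallel to DL: direction (-1, 0); meets LA at X = (0, 5/8)
X = L + t·(A−L) with t = 5/8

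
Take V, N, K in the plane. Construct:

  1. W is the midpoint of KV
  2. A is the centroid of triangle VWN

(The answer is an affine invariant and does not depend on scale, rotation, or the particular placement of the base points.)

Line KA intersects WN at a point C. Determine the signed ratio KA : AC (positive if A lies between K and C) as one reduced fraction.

KA:AC = -4

Assign V = (0, 0), N = (1, 0), K = (0, 1) — the answer is frame-independent, so this choice is without loss of generality.
1. W is the midpoint of KV ⇒ W = (0, 1/2)
2. A is the centroid of triangle VWN ⇒ A = (1/3, 1/6)
line KA meets WN at C = (1/4, 3/8)
A = K + t·(C−K) with t = 4/3, so KA:AC = 4/3:-1/3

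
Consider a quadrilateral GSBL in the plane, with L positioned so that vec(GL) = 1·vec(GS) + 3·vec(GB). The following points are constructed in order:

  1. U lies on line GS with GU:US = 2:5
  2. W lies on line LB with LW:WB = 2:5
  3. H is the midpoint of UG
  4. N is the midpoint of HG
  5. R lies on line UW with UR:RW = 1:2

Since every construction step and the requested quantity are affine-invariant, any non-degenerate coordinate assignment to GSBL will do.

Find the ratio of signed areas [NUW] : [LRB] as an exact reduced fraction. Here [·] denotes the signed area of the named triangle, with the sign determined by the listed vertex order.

Set G = (0, 0), S = (1, 0), B = (0, 1), L = (1, 3); any affine frame gives the same invariant.
1. U lies on line GS with GU:US = 2:5 ⇒ U = (2/7, 0)
2. W lies on line LB with LW:WB = 2:5 ⇒ W = (5/7, 17/7)
3. H is the midpoint of UG ⇒ H = (1/7, 0)
4. N is the midpoint of HG ⇒ N = (1/14, 0)
5. R lies on line UW with UR:RW = 1:2 ⇒ R = (3/7, 17/21)
2·[NUW] = 51/98, 2·[LRB] = -22/21
[NUW]:[LRB] = 51/98:-22/21 = -153/308

[NUW]:[LRB] = -153/308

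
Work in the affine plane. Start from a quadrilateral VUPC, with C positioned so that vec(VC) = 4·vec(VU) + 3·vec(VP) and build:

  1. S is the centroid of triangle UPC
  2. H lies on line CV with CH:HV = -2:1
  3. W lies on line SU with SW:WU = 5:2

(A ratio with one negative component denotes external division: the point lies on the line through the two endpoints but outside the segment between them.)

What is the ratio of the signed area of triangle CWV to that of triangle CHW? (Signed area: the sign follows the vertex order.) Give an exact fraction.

[CWV]:[CHW] = -1/2

Choose coordinates V = (0, 0), U = (1, 0), P = (0, 1), C = (4, 3).
1. S is the centroid of triangle UPC ⇒ S = (5/3, 4/3)
2. H lies on line CV with CH:HV = -2:1 ⇒ H = (-4, -3)
3. W lies on line SU with SW:WU = 5:2 ⇒ W = (25/21, 8/21)
2·[CWV] = -43/21, 2·[CHW] = 86/21
[CWV]:[CHW] = -43/21:86/21 = -1/2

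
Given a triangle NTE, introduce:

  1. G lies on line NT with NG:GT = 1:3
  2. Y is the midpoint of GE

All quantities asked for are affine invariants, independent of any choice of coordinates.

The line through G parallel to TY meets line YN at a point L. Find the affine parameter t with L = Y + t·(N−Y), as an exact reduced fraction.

t = 3/4

Choose coordinates N = (0, 0), T = (1, 0), E = (0, 1).
1. G lies on line NT with NG:GT = 1:3 ⇒ G = (1/4, 0)
2. Y is the midpoint of GE ⇒ Y = (1/8, 1/2)
through G parallel to TY: direction (-7/8, 1/2); meets YN at L = (1/32, 1/8)
L = Y + t·(N−Y) with t = 3/4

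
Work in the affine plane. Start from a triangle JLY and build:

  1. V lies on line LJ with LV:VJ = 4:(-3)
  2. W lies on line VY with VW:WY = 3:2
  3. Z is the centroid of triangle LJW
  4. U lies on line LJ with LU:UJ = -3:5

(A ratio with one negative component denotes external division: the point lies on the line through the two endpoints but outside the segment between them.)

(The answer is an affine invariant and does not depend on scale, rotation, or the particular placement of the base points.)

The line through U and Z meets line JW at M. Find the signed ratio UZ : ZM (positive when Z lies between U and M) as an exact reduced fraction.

Assign J = (0, 0), L = (1, 0), Y = (0, 1) — the answer is frame-independent, so this choice is without loss of generality.
1. V lies on line LJ with LV:VJ = 4:(-3) ⇒ V = (-3, 0)
2. W lies on line VY with VW:WY = 3:2 ⇒ W = (-6/5, 3/5)
3. Z is the centroid of triangle LJW ⇒ Z = (-1/15, 1/5)
4. U lies on line LJ with LU:UJ = -3:5 ⇒ U = (5/2, 0)
line UZ meets JW at M = (-6/13, 3/13)
Z = U + t·(M−U) with t = 13/15, so UZ:ZM = 13/15:2/15

UZ:ZM = 13/2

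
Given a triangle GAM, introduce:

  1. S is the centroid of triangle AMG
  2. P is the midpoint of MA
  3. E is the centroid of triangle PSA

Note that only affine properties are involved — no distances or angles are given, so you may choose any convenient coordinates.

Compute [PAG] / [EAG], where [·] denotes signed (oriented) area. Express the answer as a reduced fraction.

Choose coordinates G = (0, 0), A = (1, 0), M = (0, 1).
1. S is the centroid of triangle AMG ⇒ S = (1/3, 1/3)
2. P is the midpoint of MA ⇒ P = (1/2, 1/2)
3. E is the centroid of triangle PSA ⇒ E = (11/18, 5/18)
2·[PAG] = -1/2, 2·[EAG] = -5/18
[PAG]:[EAG] = -1/2:-5/18 = 9/5

[PAG]:[EAG] = 9/5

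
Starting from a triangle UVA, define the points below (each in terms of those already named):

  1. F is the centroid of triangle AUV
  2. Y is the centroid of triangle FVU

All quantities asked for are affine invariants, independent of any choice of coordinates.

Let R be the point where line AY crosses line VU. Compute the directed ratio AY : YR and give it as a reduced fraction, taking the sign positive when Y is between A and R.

AY:YR = 8

Set U = (0, 0), V = (1, 0), A = (0, 1); any affine frame gives the same invariant.
1. F is the centroid of triangle AUV ⇒ F = (1/3, 1/3)
2. Y is the centroid of triangle FVU ⇒ Y = (4/9, 1/9)
line AY meets VU at R = (1/2, 0)
Y = A + t·(R−A) with t = 8/9, so AY:YR = 8/9:1/9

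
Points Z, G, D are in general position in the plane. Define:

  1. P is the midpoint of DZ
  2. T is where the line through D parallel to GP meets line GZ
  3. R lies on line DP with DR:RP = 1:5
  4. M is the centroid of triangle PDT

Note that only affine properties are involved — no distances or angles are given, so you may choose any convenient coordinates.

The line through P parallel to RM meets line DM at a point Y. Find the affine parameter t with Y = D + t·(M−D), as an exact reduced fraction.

Work in coordinates with Z = (0, 0), G = (1, 0), D = (0, 1).
1. P is the midpoint of DZ ⇒ P = (0, 1/2)
2. T is where the line through D parallel to GP meets line GZ ⇒ T = (2, 0)
3. R lies on line DP with DR:RP = 1:5 ⇒ R = (0, 11/12)
4. M is the centroid of triangle PDT ⇒ M = (2/3, 1/2)
through P parallel to RM: direction (2/3, -5/12); meets DM at Y = (4, -2)
Y = D + t·(M−D) with t = 6

t = 6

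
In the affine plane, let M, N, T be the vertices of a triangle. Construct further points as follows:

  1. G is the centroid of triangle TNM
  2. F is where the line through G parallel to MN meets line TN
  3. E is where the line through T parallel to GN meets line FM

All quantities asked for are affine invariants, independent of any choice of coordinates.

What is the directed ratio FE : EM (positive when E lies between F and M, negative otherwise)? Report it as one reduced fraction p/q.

FE:EM = -1/3

Work in coordinates with M = (0, 0), N = (1, 0), T = (0, 1).
1. G is the centroid of triangle TNM ⇒ G = (1/3, 1/3)
2. F is where the line through G parallel to MN meets line TN ⇒ F = (2/3, 1/3)
3. E is where the line through T parallel to GN meets line FM ⇒ E = (1, 1/2)
E = F + t·(M−F) with t = -1/2, so FE:EM = t:(1−t) = -1/2:3/2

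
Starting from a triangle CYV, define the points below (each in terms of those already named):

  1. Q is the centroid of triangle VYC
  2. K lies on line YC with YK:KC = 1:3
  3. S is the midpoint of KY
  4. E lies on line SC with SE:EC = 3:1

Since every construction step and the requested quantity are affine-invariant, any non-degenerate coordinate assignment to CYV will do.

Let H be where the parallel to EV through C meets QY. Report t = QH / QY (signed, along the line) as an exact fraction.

t = -13/19

Set C = (0, 0), Y = (1, 0), V = (0, 1); any affine frame gives the same invariant.
1. Q is the centroid of triangle VYC ⇒ Q = (1/3, 1/3)
2. K lies on line YC with YK:KC = 1:3 ⇒ K = (3/4, 0)
3. S is the midpoint of KY ⇒ S = (7/8, 0)
4. E lies on line SC with SE:EC = 3:1 ⇒ E = (7/32, 0)
through C parallel to EV: direction (-7/32, 1); meets QY at H = (-7/57, 32/57)
H = Q + t·(Y−Q) with t = -13/19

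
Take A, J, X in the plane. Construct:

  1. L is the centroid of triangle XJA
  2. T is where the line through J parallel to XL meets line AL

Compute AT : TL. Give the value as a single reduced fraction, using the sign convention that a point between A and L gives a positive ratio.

AT:TL = -2

Assign A = (0, 0), J = (1, 0), X = (0, 1) — the answer is frame-independent, so this choice is without loss of generality.
1. L is the centroid of triangle XJA ⇒ L = (1/3, 1/3)
2. T is where the line through J parallel to XL meets line AL ⇒ T = (2/3, 2/3)
T = A + t·(L−A) with t = 2, so AT:TL = t:(1−t) = 2:-1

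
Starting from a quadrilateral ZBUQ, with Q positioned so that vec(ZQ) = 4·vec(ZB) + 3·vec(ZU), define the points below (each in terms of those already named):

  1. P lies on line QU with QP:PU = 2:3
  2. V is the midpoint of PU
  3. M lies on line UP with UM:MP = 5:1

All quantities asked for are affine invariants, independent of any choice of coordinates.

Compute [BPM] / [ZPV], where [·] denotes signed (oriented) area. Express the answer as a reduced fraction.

Work in coordinates with Z = (0, 0), B = (1, 0), U = (0, 1), Q = (4, 3).
1. P lies on line QU with QP:PU = 2:3 ⇒ P = (12/5, 11/5)
2. V is the midpoint of PU ⇒ V = (6/5, 8/5)
3. M lies on line UP with UM:MP = 5:1 ⇒ M = (2, 2)
2·[BPM] = 3/5, 2·[ZPV] = 6/5
[BPM]:[ZPV] = 3/5:6/5 = 1/2

[BPM]:[ZPV] = 1/2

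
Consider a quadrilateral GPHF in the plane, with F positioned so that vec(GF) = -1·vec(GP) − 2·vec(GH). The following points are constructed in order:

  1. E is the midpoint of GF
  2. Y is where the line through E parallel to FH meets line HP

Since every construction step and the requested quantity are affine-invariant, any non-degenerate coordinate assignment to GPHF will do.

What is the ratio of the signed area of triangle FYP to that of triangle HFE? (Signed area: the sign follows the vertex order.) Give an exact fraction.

[FYP]:[HFE] = -7

Assign G = (0, 0), P = (1, 0), H = (0, 1), F = (-1, -2) — the answer is frame-independent, so this choice is without loss of generality.
1. E is the midpoint of GF ⇒ E = (-1/2, -1)
2. Y is where the line through E parallel to FH meets line HP ⇒ Y = (1/8, 7/8)
2·[FYP] = -7/2, 2·[HFE] = 1/2
[FYP]:[HFE] = -7/2:1/2 = -7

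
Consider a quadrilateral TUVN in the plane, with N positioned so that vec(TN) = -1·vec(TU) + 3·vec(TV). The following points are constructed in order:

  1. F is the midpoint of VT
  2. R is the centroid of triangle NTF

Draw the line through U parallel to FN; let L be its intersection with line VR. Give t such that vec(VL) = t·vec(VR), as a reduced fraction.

Choose coordinates T = (0, 0), U = (1, 0), V = (0, 1), N = (-1, 3).
1. F is the midpoint of VT ⇒ F = (0, 1/2)
2. R is the centroid of triangle NTF ⇒ R = (-1/3, 7/6)
through U parallel to FN: direction (-1, 5/2); meets VR at L = (3/4, 5/8)
L = V + t·(R−V) with t = -9/4

t = -9/4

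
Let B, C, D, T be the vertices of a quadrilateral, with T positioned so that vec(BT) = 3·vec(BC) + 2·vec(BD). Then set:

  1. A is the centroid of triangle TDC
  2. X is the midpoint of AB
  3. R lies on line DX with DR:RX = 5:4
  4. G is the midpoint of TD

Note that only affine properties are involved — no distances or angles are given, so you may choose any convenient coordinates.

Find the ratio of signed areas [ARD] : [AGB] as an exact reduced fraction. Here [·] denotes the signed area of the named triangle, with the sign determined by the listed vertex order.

Work in coordinates with B = (0, 0), C = (1, 0), D = (0, 1), T = (3, 2).
1. A is the centroid of triangle TDC ⇒ A = (4/3, 1)
2. X is the midpoint of AB ⇒ X = (2/3, 1/2)
3. R lies on line DX with DR:RX = 5:4 ⇒ R = (10/27, 13/18)
4. G is the midpoint of TD ⇒ G = (3/2, 3/2)
2·[ARD] = -10/27, 2·[AGB] = 1/2
[ARD]:[AGB] = -10/27:1/2 = -20/27

[ARD]:[AGB] = -20/27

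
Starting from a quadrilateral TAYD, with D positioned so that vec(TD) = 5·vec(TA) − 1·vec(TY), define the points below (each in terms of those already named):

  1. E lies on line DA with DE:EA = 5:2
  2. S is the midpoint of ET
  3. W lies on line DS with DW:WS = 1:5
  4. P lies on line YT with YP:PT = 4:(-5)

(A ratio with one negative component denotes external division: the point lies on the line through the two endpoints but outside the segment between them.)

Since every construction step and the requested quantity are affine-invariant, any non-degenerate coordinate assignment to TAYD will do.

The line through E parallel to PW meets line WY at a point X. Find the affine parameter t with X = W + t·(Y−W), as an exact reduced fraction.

Set T = (0, 0), A = (1, 0), Y = (0, 1), D = (5, -1); any affine frame gives the same invariant.
1. E lies on line DA with DE:EA = 5:2 ⇒ E = (15/7, -2/7)
2. S is the midpoint of ET ⇒ S = (15/14, -1/7)
3. W lies on line DS with DW:WS = 1:5 ⇒ W = (365/84, -6/7)
4. P lies on line YT with YP:PT = 4:(-5) ⇒ P = (0, 5)
through E parallel to PW: direction (365/84, -41/7); meets WY at X = (195/112, 523/2044)
X = W + t·(Y−W) with t = 175/292

t = 175/292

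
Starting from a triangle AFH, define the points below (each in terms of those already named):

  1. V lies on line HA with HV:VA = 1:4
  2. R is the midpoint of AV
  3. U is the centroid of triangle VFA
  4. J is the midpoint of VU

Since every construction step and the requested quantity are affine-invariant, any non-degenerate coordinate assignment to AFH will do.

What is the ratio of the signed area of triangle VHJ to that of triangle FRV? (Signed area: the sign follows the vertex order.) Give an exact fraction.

Assign A = (0, 0), F = (1, 0), H = (0, 1) — the answer is frame-independent, so this choice is without loss of generality.
1. V lies on line HA with HV:VA = 1:4 ⇒ V = (0, 4/5)
2. R is the midpoint of AV ⇒ R = (0, 2/5)
3. U is the centroid of triangle VFA ⇒ U = (1/3, 4/15)
4. J is the midpoint of VU ⇒ J = (1/6, 8/15)
2·[VHJ] = -1/30, 2·[FRV] = -2/5
[VHJ]:[FRV] = -1/30:-2/5 = 1/12

[VHJ]:[FRV] = 1/12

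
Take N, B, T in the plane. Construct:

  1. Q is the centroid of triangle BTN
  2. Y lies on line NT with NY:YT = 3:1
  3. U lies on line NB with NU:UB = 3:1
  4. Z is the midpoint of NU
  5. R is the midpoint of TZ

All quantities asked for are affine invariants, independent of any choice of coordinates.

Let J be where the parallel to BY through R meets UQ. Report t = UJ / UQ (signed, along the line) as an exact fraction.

t = 15/4

Set N = (0, 0), B = (1, 0), T = (0, 1); any affine frame gives the same invariant.
1. Q is the centroid of triangle BTN ⇒ Q = (1/3, 1/3)
2. Y lies on line NT with NY:YT = 3:1 ⇒ Y = (0, 3/4)
3. U lies on line NB with NU:UB = 3:1 ⇒ U = (3/4, 0)
4. Z is the midpoint of NU ⇒ Z = (3/8, 0)
5. R is the midpoint of TZ ⇒ R = (3/16, 1/2)
through R parallel to BY: direction (-1, 3/4); meets UQ at J = (-13/16, 5/4)
J = U + t·(Q−U) with t = 15/4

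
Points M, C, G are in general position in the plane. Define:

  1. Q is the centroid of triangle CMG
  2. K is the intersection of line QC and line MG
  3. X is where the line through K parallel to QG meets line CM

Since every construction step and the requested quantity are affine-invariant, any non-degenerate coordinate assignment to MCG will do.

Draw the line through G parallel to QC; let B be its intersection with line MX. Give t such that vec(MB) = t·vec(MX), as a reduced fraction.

t = 8

Choose coordinates M = (0, 0), C = (1, 0), G = (0, 1).
1. Q is the centroid of triangle CMG ⇒ Q = (1/3, 1/3)
2. K is the intersection of line QC and line MG ⇒ K = (0, 1/2)
3. X is where the line through K parallel to QG meets line CM ⇒ X = (1/4, 0)
through G parallel to QC: direction (2/3, -1/3); meets MX at B = (2, 0)
B = M + t·(X−M) with t = 8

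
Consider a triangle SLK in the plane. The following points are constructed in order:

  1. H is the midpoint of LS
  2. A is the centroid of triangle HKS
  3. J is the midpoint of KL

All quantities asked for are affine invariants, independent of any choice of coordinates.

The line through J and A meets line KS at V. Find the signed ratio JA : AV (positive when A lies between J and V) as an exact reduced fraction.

Set S = (0, 0), L = (1, 0), K = (0, 1); any affine frame gives the same invariant.
1. H is the midpoint of LS ⇒ H = (1/2, 0)
2. A is the centroid of triangle HKS ⇒ A = (1/6, 1/3)
3. J is the midpoint of KL ⇒ J = (1/2, 1/2)
line JA meets KS at V = (0, 1/4)
A = J + t·(V−J) with t = 2/3, so JA:AV = 2/3:1/3

JA:AV = 2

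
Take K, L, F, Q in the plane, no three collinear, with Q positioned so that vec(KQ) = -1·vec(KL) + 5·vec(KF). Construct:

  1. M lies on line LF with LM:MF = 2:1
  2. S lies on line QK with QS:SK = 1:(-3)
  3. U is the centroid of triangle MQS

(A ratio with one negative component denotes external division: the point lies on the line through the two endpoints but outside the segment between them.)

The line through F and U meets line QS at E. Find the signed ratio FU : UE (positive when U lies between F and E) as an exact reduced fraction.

Work in coordinates with K = (0, 0), L = (1, 0), F = (0, 1), Q = (-1, 5).
1. M lies on line LF with LM:MF = 2:1 ⇒ M = (1/3, 2/3)
2. S lies on line QK with QS:SK = 1:(-3) ⇒ S = (-3/2, 15/2)
3. U is the centroid of triangle MQS ⇒ U = (-13/18, 79/18)
line FU meets QS at E = (-13/4, 65/4)
U = F + t·(E−F) with t = 2/9, so FU:UE = 2/9:7/9

FU:UE = 2/7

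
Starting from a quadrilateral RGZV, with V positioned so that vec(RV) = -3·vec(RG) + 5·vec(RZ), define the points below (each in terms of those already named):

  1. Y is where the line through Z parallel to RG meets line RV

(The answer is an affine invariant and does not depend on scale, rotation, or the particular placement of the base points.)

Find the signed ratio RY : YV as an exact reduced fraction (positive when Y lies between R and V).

Choose coordinates R = (0, 0), G = (1, 0), Z = (0, 1), V = (-3, 5).
1. Y is where the line through Z parallel to RG meets line RV ⇒ Y = (-3/5, 1)
Y = R + t·(V−R) with t = 1/5, so RY:YV = t:(1−t) = 1/5:4/5

RY:YV = 1/4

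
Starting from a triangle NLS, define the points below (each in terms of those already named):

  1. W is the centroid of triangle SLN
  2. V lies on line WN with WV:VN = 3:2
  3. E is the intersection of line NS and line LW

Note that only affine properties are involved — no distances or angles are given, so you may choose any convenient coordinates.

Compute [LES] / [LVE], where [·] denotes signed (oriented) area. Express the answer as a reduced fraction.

[LES]:[LVE] = 5/3

Work in coordinates with N = (0, 0), L = (1, 0), S = (0, 1).
1. W is the centroid of triangle SLN ⇒ W = (1/3, 1/3)
2. V lies on line WN with WV:VN = 3:2 ⇒ V = (2/15, 2/15)
3. E is the intersection of line NS and line LW ⇒ E = (0, 1/2)
2·[LES] = -1/2, 2·[LVE] = -3/10
[LES]:[LVE] = -1/2:-3/10 = 5/3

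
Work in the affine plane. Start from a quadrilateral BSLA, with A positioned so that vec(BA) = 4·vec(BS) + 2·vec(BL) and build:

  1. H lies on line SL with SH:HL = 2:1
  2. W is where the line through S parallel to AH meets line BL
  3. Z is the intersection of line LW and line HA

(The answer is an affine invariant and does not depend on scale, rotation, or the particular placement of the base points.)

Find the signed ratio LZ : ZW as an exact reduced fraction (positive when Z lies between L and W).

Assign B = (0, 0), S = (1, 0), L = (0, 1), A = (4, 2) — the answer is frame-independent, so this choice is without loss of generality.
1. H lies on line SL with SH:HL = 2:1 ⇒ H = (1/3, 2/3)
2. W is where the line through S parallel to AH meets line BL ⇒ W = (0, -4/11)
3. Z is the intersection of line LW and line HA ⇒ Z = (0, 6/11)
Z = L + t·(W−L) with t = 1/3, so LZ:ZW = t:(1−t) = 1/3:2/3

LZ:ZW = 1/2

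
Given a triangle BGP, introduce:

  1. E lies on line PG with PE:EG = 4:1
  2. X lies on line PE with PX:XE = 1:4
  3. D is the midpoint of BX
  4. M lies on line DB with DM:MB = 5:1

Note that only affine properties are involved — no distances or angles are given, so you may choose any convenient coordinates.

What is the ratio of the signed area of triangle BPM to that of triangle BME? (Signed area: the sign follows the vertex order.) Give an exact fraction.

Set B = (0, 0), G = (1, 0), P = (0, 1); any affine frame gives the same invariant.
1. E lies on line PG with PE:EG = 4:1 ⇒ E = (4/5, 1/5)
2. X lies on line PE with PX:XE = 1:4 ⇒ X = (4/25, 21/25)
3. D is the midpoint of BX ⇒ D = (2/25, 21/50)
4. M lies on line DB with DM:MB = 5:1 ⇒ M = (1/75, 7/100)
2·[BPM] = -1/75, 2·[BME] = -4/75
[BPM]:[BME] = -1/75:-4/75 = 1/4

[BPM]:[BME] = 1/4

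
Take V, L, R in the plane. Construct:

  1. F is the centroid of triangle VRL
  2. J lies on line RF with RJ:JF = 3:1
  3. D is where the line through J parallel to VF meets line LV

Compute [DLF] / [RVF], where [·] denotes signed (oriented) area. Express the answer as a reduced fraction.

[DLF]:[RVF] = 5/4

Set V = (0, 0), L = (1, 0), R = (0, 1); any affine frame gives the same invariant.
1. F is the centroid of triangle VRL ⇒ F = (1/3, 1/3)
2. J lies on line RF with RJ:JF = 3:1 ⇒ J = (1/4, 1/2)
3. D is where the line through J parallel to VF meets line LV ⇒ D = (-1/4, 0)
2·[DLF] = 5/12, 2·[RVF] = 1/3
[DLF]:[RVF] = 5/12:1/3 = 5/4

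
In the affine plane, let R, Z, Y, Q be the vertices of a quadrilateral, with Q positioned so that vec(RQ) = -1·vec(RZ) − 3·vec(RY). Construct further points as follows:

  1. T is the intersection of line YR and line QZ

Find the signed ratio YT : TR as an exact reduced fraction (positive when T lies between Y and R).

Choose coordinates R = (0, 0), Z = (1, 0), Y = (0, 1), Q = (-1, -3).
1. T is the intersection of line YR and line QZ ⇒ T = (0, -3/2)
T = Y + t·(R−Y) with t = 5/2, so YT:TR = t:(1−t) = 5/2:-3/2

YT:TR = -5/3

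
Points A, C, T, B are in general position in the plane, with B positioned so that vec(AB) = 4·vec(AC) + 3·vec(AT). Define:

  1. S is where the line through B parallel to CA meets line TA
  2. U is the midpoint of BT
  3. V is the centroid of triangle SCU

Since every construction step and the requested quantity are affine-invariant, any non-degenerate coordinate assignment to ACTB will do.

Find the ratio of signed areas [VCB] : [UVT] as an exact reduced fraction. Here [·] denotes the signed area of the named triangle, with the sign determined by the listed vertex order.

[VCB]:[UVT] = 15

Set A = (0, 0), C = (1, 0), T = (0, 1), B = (4, 3); any affine frame gives the same invariant.
1. S is where the line through B parallel to CA meets line TA ⇒ S = (0, 3)
2. U is the midpoint of BT ⇒ U = (2, 2)
3. V is the centroid of triangle SCU ⇒ V = (1, 5/3)
2·[VCB] = 5, 2·[UVT] = 1/3
[VCB]:[UVT] = 5:1/3 = 15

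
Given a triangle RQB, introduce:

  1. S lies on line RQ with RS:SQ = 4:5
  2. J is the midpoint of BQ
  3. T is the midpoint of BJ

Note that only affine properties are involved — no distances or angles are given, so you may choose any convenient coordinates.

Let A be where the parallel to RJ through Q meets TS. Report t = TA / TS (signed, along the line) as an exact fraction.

Choose coordinates R = (0, 0), Q = (1, 0), B = (0, 1).
1. S lies on line RQ with RS:SQ = 4:5 ⇒ S = (4/9, 0)
2. J is the midpoint of BQ ⇒ J = (1/2, 1/2)
3. T is the midpoint of BJ ⇒ T = (1/4, 3/4)
through Q parallel to RJ: direction (1/2, 1/2); meets TS at A = (19/34, -15/34)
A = T + t·(S−T) with t = 27/17

t = 27/17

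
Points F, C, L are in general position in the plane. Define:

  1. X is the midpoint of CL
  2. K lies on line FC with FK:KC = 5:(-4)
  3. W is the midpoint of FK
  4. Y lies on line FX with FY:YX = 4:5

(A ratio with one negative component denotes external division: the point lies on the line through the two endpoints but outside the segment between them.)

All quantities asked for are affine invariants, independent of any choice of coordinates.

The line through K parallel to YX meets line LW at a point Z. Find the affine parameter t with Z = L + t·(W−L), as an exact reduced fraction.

Choose coordinates F = (0, 0), C = (1, 0), L = (0, 1).
1. X is the midpoint of CL ⇒ X = (1/2, 1/2)
2. K lies on line FC with FK:KC = 5:(-4) ⇒ K = (5, 0)
3. W is the midpoint of FK ⇒ W = (5/2, 0)
4. Y lies on line FX with FY:YX = 4:5 ⇒ Y = (2/9, 2/9)
through K parallel to YX: direction (5/18, 5/18); meets LW at Z = (30/7, -5/7)
Z = L + t·(W−L) with t = 12/7

t = 12/7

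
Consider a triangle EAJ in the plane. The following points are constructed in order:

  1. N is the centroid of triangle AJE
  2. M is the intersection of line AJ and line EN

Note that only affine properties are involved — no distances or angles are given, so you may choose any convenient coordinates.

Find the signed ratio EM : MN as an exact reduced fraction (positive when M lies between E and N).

EM:MN = -3

Choose coordinates E = (0, 0), A = (1, 0), J = (0, 1).
1. N is the centroid of triangle AJE ⇒ N = (1/3, 1/3)
2. M is the intersection of line AJ and line EN ⇒ M = (1/2, 1/2)
M = E + t·(N−E) with t = 3/2, so EM:MN = t:(1−t) = 3/2:-1/2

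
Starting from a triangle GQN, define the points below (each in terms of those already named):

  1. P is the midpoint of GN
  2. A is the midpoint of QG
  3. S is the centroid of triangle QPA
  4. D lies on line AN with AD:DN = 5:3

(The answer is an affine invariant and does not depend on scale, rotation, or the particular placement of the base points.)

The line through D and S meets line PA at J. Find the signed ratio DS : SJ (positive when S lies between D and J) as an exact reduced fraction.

Work in coordinates with G = (0, 0), Q = (1, 0), N = (0, 1).
1. P is the midpoint of GN ⇒ P = (0, 1/2)
2. A is the midpoint of QG ⇒ A = (1/2, 0)
3. S is the centroid of triangle QPA ⇒ S = (1/2, 1/6)
4. D lies on line AN with AD:DN = 5:3 ⇒ D = (3/16, 5/8)
line DS meets PA at J = (6/7, -5/14)
S = D + t·(J−D) with t = 7/15, so DS:SJ = 7/15:8/15

DS:SJ = 7/8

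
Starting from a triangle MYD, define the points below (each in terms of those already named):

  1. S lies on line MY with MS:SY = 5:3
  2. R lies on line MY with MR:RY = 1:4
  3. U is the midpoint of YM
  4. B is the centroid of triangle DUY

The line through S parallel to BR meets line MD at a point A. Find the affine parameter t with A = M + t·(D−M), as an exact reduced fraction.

Work in coordinates with M = (0, 0), Y = (1, 0), D = (0, 1).
1. S lies on line MY with MS:SY = 5:3 ⇒ S = (5/8, 0)
2. R lies on line MY with MR:RY = 1:4 ⇒ R = (1/5, 0)
3. U is the midpoint of YM ⇒ U = (1/2, 0)
4. B is the centroid of triangle DUY ⇒ B = (1/2, 1/3)
through S parallel to BR: direction (-3/10, -1/3); meets MD at A = (0, -25/36)
A = M + t·(D−M) with t = -25/36

t = -25/36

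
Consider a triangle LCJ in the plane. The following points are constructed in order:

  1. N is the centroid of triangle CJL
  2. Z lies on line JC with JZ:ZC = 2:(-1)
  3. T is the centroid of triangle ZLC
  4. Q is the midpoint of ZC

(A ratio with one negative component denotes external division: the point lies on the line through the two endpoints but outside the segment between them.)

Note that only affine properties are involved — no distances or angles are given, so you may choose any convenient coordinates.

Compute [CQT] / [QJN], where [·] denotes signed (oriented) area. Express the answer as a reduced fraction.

[CQT]:[QJN] = -1/3

Choose coordinates L = (0, 0), C = (1, 0), J = (0, 1).
1. N is the centroid of triangle CJL ⇒ N = (1/3, 1/3)
2. Z lies on line JC with JZ:ZC = 2:(-1) ⇒ Z = (2, -1)
3. T is the centroid of triangle ZLC ⇒ T = (1, -1/3)
4. Q is the midpoint of ZC ⇒ Q = (3/2, -1/2)
2·[CQT] = -1/6, 2·[QJN] = 1/2
[CQT]:[QJN] = -1/6:1/2 = -1/3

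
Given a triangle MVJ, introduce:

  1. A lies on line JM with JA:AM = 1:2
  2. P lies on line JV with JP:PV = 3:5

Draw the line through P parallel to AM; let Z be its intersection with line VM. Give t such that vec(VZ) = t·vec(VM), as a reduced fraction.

t = 5/8

Choose coordinates M = (0, 0), V = (1, 0), J = (0, 1).
1. A lies on line JM with JA:AM = 1:2 ⇒ A = (0, 2/3)
2. P lies on line JV with JP:PV = 3:5 ⇒ P = (3/8, 5/8)
through P parallel to AM: direction (0, -2/3); meets VM at Z = (3/8, 0)
Z = V + t·(M−V) with t = 5/8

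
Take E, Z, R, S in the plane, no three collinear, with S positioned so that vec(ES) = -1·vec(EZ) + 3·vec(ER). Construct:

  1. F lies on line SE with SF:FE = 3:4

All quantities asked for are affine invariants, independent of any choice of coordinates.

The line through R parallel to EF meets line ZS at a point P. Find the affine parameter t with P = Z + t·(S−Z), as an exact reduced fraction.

t = 2/3

Assign E = (0, 0), Z = (1, 0), R = (0, 1), S = (-1, 3) — the answer is frame-independent, so this choice is without loss of generality.
1. F lies on line SE with SF:FE = 3:4 ⇒ F = (-4/7, 12/7)
through R parallel to EF: direction (-4/7, 12/7); meets ZS at P = (-1/3, 2)
P = Z + t·(S−Z) with t = 2/3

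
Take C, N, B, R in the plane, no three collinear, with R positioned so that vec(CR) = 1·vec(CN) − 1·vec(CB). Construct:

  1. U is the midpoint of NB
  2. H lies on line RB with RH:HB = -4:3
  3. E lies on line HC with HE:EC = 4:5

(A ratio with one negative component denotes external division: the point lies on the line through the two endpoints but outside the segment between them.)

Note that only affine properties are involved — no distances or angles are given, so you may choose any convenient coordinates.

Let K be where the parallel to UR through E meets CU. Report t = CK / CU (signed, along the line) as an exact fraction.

t = -5/9

Choose coordinates C = (0, 0), N = (1, 0), B = (0, 1), R = (1, -1).
1. U is the midpoint of NB ⇒ U = (1/2, 1/2)
2. H lies on line RB with RH:HB = -4:3 ⇒ H = (-3, 7)
3. E lies on line HC with HE:EC = 4:5 ⇒ E = (-5/3, 35/9)
through E parallel to UR: direction (1/2, -3/2); meets CU at K = (-5/18, -5/18)
K = C + t·(U−C) with t = -5/9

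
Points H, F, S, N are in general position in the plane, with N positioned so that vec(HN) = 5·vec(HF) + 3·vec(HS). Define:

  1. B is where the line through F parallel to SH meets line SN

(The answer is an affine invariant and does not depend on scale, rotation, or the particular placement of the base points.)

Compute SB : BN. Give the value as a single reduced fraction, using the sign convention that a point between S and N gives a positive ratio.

Assign H = (0, 0), F = (1, 0), S = (0, 1), N = (5, 3) — the answer is frame-independent, so this choice is without loss of generality.
1. B is where the line through F parallel to SH meets line SN ⇒ B = (1, 7/5)
B = S + t·(N−S) with t = 1/5, so SB:BN = t:(1−t) = 1/5:4/5

SB:BN = 1/4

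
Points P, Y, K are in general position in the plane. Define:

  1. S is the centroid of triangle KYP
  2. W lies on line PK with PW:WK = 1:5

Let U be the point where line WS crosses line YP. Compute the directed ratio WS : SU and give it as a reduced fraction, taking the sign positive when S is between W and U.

Assign P = (0, 0), Y = (1, 0), K = (0, 1) — the answer is frame-independent, so this choice is without loss of generality.
1. S is the centroid of triangle KYP ⇒ S = (1/3, 1/3)
2. W lies on line PK with PW:WK = 1:5 ⇒ W = (0, 1/6)
line WS meets YP at U = (-1/3, 0)
S = W + t·(U−W) with t = -1, so WS:SU = -1:2

WS:SU = -1/2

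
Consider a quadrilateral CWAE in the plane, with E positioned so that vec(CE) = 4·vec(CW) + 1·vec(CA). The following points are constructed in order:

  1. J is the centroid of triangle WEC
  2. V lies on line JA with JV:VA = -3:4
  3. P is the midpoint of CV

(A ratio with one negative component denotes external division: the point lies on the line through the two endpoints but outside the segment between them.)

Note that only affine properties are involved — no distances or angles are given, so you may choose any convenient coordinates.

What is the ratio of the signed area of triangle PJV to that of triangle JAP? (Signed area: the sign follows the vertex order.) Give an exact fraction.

[PJV]:[JAP] = -3

Choose coordinates C = (0, 0), W = (1, 0), A = (0, 1), E = (4, 1).
1. J is the centroid of triangle WEC ⇒ J = (5/3, 1/3)
2. V lies on line JA with JV:VA = -3:4 ⇒ V = (20/3, -5/3)
3. P is the midpoint of CV ⇒ P = (10/3, -5/6)
2·[PJV] = -5/2, 2·[JAP] = 5/6
[PJV]:[JAP] = -5/2:5/6 = -3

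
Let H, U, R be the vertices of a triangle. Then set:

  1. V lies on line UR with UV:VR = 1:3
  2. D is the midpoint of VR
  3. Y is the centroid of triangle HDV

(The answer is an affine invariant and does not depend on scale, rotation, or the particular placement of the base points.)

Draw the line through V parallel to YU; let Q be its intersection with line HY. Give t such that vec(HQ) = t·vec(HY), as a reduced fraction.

t = 9/7

Assign H = (0, 0), U = (1, 0), R = (0, 1) — the answer is frame-independent, so this choice is without loss of generality.
1. V lies on line UR with UV:VR = 1:3 ⇒ V = (3/4, 1/4)
2. D is the midpoint of VR ⇒ D = (3/8, 5/8)
3. Y is the centroid of triangle HDV ⇒ Y = (3/8, 7/24)
through V parallel to YU: direction (5/8, -7/24); meets HY at Q = (27/56, 3/8)
Q = H + t·(Y−H) with t = 9/7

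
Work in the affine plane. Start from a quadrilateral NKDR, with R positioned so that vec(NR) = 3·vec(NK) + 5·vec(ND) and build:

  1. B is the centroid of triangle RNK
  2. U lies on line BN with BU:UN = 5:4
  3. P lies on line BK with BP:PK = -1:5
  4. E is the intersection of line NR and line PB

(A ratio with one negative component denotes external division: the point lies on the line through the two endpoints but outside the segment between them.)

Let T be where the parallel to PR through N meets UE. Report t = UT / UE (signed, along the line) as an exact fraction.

t = 4

Choose coordinates N = (0, 0), K = (1, 0), D = (0, 1), R = (3, 5).
1. B is the centroid of triangle RNK ⇒ B = (4/3, 5/3)
2. U lies on line BN with BU:UN = 5:4 ⇒ U = (16/27, 20/27)
3. P lies on line BK with BP:PK = -1:5 ⇒ P = (17/12, 25/12)
4. E is the intersection of line NR and line PB ⇒ E = (3/2, 5/2)
through N parallel to PR: direction (19/12, 35/12); meets UE at T = (38/9, 70/9)
T = U + t·(E−U) with t = 4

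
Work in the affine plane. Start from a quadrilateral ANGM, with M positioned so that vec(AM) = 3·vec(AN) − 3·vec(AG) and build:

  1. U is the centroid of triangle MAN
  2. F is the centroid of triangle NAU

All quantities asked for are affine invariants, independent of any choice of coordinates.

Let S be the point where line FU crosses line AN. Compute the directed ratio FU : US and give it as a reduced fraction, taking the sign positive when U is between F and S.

FU:US = -2/3

Choose coordinates A = (0, 0), N = (1, 0), G = (0, 1), M = (3, -3).
1. U is the centroid of triangle MAN ⇒ U = (4/3, -1)
2. F is the centroid of triangle NAU ⇒ F = (7/9, -1/3)
line FU meets AN at S = (1/2, 0)
U = F + t·(S−F) with t = -2, so FU:US = -2:3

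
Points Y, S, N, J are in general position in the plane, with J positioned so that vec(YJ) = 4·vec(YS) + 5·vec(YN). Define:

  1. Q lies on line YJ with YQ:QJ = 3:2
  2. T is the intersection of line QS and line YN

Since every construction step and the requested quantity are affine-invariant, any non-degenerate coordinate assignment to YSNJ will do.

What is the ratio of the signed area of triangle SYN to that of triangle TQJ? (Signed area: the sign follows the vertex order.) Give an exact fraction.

[SYN]:[TQJ] = 7/24

Work in coordinates with Y = (0, 0), S = (1, 0), N = (0, 1), J = (4, 5).
1. Q lies on line YJ with YQ:QJ = 3:2 ⇒ Q = (12/5, 3)
2. T is the intersection of line QS and line YN ⇒ T = (0, -15/7)
2·[SYN] = -1, 2·[TQJ] = -24/7
[SYN]:[TQJ] = -1:-24/7 = 7/24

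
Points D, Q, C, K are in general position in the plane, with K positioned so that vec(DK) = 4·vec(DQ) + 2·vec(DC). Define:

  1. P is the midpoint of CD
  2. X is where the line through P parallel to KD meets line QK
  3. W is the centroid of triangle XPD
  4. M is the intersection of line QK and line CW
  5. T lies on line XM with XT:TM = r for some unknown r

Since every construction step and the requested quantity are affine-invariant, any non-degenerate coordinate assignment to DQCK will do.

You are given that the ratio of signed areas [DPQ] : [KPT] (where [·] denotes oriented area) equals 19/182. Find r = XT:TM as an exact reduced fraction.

r = -1/4

Assign D = (0, 0), Q = (1, 0), C = (0, 1), K = (4, 2) — the answer is frame-independent, so this choice is without loss of generality.
1. P is the midpoint of CD ⇒ P = (0, 1/2)
2. X is where the line through P parallel to KD meets line QK ⇒ X = (7, 4)
3. W is the centroid of triangle XPD ⇒ W = (7/3, 3/2)
4. M is the intersection of line QK and line CW ⇒ M = (70/19, 34/19)
5. With XT:TM = r, write λ = r/(r+1) so T = X + λ·(M−X); T is affine-linear in λ
Every point depending on T is an affine combination of T and λ-independent points, so each such coordinate is linear in λ; the λ² term in each signed area is a multiple of (M−X)×(M−X) = 0, so 2·[DPQ] and 2·[KPT] are each linear in λ. Evaluating at λ=0 and λ=1:
  2·[DPQ] = -1/2,   2·[KPT] = 147/38·λ − 7/2
So [DPQ]:[KPT] = (-1/2) / (147/38·λ − 7/2). Setting this equal to 19/182:
  -1/2 = 19/182·(147/38·λ − 7/2)  ⇒  λ = -1/3
Then r = λ/(1−λ) = (-1/3)/(4/3) = -1/4. Check: with r = -1/4, T = (154/19, 90/19) and [DPQ]:[KPT] = 19/182 as required.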